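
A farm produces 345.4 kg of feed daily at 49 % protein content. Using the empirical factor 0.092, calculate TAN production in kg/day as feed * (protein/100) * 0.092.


Protein in feed = 345.4 * 49/100 = 169.246 kg/day
TAN = protein * 0.092 = 169.246 * 0.092 = 15.570632 kg/day

15.570632 kg/day


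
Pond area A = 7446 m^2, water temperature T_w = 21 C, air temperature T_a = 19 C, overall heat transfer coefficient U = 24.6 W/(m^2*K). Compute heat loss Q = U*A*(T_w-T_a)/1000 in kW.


Temperature difference dT = 21 - 19 = 2 K
Heat loss (W) = U * A * dT = 24.6 * 7446 * 2 = 366343.2 W
Convert to kW: 366343.2 / 1000 = 366.3432 kW

366.3432 kW


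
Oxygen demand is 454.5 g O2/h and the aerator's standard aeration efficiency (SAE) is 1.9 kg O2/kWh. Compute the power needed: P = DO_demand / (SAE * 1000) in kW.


SAE in g O2/kWh = 1.9 * 1000 = 1900 g/kWh
P = DO_demand / SAE_g = 454.5 / 1900 = 0.239211 kW

0.239211 kW


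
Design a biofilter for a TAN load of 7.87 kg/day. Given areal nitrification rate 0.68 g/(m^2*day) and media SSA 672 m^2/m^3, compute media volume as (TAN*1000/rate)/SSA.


A = 7.87*1000 / 0.68 = 11573.529 m^2
V = 11573.529 / 672 = 17.2225

17.2225 m^3


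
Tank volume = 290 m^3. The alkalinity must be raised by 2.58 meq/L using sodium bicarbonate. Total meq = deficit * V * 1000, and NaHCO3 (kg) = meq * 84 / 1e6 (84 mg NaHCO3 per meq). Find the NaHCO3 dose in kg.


Tank volume in L = 290 m^3 * 1000 = 290000 L
Total meq required = 2.58 meq/L * 290000 L = 748200 meq
NaHCO3 mass = 748200 meq * 84 mg/meq / 1e6 = 62.8488 kg

62.8488 kg


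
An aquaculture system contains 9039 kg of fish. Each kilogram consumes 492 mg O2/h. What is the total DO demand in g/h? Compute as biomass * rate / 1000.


Total O2 consumption (mg/h) = 9039 kg * 492 mg/(kg*h) = 4447188 mg/h
Convert to g/h: 4447188 / 1000 = 4447.188 g/h

4447.188 g/h


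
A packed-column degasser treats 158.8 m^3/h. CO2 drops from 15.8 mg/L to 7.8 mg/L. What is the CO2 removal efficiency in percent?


CO2_out / CO2_in = 7.8 / 15.8 = 0.49367089
Fraction remaining = 0.49367089
efficiency = (1 - 0.49367089) * 100 = 50.6329 %

50.6329 %


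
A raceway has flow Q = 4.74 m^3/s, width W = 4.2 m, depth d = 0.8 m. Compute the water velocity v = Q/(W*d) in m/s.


Cross-sectional area = W * d = 4.2 * 0.8 = 3.36 m^2
Velocity = Q / A = 4.74 / 3.36 = 1.41071 m/s

1.41071 m/s


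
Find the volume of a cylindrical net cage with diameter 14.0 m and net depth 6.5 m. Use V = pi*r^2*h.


r = d/2 = 14.0/2 = 7 m
Base area = pi*r^2 = pi*7^2 = 153.93804 m^2
Volume = 153.93804 * 6.5 = 1000.6 m^3

1000.6 m^3


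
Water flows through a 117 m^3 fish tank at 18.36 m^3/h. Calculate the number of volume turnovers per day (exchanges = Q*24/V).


Daily flow volume = 18.36 m^3/h * 24 h = 440.64 m^3/day
Exchanges = daily flow / tank volume = 440.64 / 117 = 3.76615 exchanges/day

3.76615 exchanges/day


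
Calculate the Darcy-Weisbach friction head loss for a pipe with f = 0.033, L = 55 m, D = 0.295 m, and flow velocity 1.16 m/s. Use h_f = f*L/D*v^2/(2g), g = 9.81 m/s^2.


v^2 = 1.16^2 = 1.3456 m^2/s^2
L/D = 55/0.295 = 186.44068
h_f = f*(L/D)*v^2/(2g) = 0.033 * 186.44068 * 1.3456 / 19.62 = 0.42196 m

0.42196 m


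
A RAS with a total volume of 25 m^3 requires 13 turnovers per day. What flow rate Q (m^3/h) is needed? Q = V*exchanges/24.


Daily recirculation volume = 25 m^3 * 13 = 325 m^3/day
Flow rate Q = daily volume / 24 h = 325 / 24 = 13.5417 m^3/h

13.5417 m^3/h


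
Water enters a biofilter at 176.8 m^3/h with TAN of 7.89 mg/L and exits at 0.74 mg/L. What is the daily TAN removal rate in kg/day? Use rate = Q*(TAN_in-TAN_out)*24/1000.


Concentration drop: TAN_in - TAN_out = 7.89 - 0.74 = 7.15 mg/L
Hourly TAN removed = Q * dTAN = 176.8 m^3/h * 7.15 mg/L = 1264.12 g/h  (m^3/h * mg/L = g/h)
Daily TAN removed = 1264.12 * 24 = 30338.88 g/day
Convert to kg/day: 30338.88 / 1000 = 30.33888 kg/day

30.33888 kg/day


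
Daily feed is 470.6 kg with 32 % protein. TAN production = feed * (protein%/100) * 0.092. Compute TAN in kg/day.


Protein in feed = 470.6 * 32/100 = 150.592 kg/day
TAN = protein * 0.092 = 150.592 * 0.092 = 13.854464 kg/day

13.854464 kg/day


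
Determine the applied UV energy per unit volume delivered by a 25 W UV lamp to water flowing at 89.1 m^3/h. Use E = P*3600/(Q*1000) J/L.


Energy delivered per hour = 25 W * 3600 s = 90000 J/h
Volume treated per hour = 89.1 m^3/h * 1000 = 89100 L/h
dose = 90000 / 89100 = 1.0101 J/L

1.0101 J/L


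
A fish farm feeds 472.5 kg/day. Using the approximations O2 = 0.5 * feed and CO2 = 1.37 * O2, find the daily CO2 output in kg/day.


O2 = 472.5 * 0.5 = 236.25
CO2 = 236.25 * 1.37 = 323.6625

323.6625 kg/day


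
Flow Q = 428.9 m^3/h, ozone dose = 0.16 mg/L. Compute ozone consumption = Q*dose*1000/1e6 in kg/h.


O3 demand (mg/h) = Q * dose * 1000 = 428.9 * 0.16 * 1000 = 68624 mg/h
Convert mg to kg: 68624 / 1e6 = 0.068624 kg/h

0.068624 kg/h


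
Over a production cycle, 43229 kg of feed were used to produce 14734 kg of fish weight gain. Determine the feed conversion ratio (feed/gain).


FCR = feed consumed / weight gained
FCR = 43229 kg / 14734 kg = 2.93396

2.93396


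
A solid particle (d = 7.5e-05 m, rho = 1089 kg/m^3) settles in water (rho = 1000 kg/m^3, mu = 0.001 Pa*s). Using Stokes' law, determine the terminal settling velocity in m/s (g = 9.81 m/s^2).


Density difference: rho_p - rho_f = 1089 - 1000 = 89 kg/m^3
d^2 = (7.5e-05)^2 = 5.625e-09 m^2
Numerator = (rho_p - rho_f) * g * d^2 = 89 * 9.81 * 5.625e-09 = 4.9111312e-06
Denominator = 18 * mu = 18 * 0.001 = 0.018
v_s = 4.9111312e-06 / 0.018 = 2.72841e-04 m/s
Check: Re = rho_f * v_s * d / mu = 1000 * 2.72841e-04 * 7.5e-05 / 0.001 = 0.0205 < 1, so Stokes' law applies.

2.72841e-04 m/s


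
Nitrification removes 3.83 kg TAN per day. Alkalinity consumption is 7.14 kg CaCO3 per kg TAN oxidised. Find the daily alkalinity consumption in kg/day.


Alkalinity factor: 7.14 kg CaCO3 consumed per kg TAN nitrified
alk = 3.83 kg TAN * 7.14 = 27.3462 kg CaCO3/day

27.3462 kg CaCO3/day


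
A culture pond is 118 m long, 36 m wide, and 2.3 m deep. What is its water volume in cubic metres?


Base area = L * W = 118 * 36 = 4248 m^2
Volume = area * depth = 4248 * 2.3 = 9770.4 m^3

9770.4 m^3


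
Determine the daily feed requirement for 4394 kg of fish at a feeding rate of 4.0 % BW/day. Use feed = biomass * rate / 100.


Feeding rate fraction = 4.0% / 100 = 0.04
Daily feed = 4394 kg * 0.04 = 175.76 kg/day

175.76 kg/day


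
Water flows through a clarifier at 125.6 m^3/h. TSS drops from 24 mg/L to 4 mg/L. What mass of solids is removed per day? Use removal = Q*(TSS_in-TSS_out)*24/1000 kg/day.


Concentration drop: TSS_in - TSS_out = 24 - 4 = 20 mg/L
Hourly solids removed = Q * dTSS = 125.6 m^3/h * 20 mg/L = 2512 g/h  (m^3/h * mg/L = g/h)
Daily solids removed = 2512 * 24 = 60288 g/day
Convert g to kg: 60288 / 1000 = 60.288 kg/day

60.288 kg/day


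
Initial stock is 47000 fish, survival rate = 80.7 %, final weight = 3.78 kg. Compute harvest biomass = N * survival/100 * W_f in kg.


Survivors = 47000 * 80.7/100 = 37929 fish
Harvest biomass = survivors * W_f = 37929 * 3.78 = 143371.62 kg

143371.62 kg


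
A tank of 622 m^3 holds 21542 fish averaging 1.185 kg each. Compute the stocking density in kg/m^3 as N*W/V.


Total biomass = 21542 fish * 1.185 kg = 25527.27 kg
Density = total biomass / volume = 25527.27 / 622 = 41.0406 kg/m^3

41.0406 kg/m^3


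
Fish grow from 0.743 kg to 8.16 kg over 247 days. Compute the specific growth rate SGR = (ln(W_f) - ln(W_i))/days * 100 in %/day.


ln(W_f) = ln(8.16) = 2.0992442
ln(W_i) = ln(0.743) = -0.29705923
ln(W_f) - ln(W_i) = 2.0992442 - -0.29705923 = 2.3963034
SGR = 2.3963034 / 247 * 100 = 0.970163 %/day

0.970163 %/day


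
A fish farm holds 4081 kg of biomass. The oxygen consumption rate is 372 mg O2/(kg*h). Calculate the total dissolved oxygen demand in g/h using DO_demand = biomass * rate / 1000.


Total O2 consumption (mg/h) = 4081 kg * 372 mg/(kg*h) = 1518132 mg/h
Convert to g/h: 1518132 / 1000 = 1518.132 g/h

1518.132 g/h


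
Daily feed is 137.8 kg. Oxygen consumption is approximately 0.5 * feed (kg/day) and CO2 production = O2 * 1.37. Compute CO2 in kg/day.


O2 = 137.8 * 0.5 = 68.9
CO2 = 68.9 * 1.37 = 94.393

94.393 kg/day


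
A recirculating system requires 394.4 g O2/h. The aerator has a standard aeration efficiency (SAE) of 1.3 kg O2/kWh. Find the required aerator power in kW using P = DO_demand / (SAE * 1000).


SAE in g O2/kWh = 1.3 * 1000 = 1300 g/kWh
P = DO_demand / SAE_g = 394.4 / 1300 = 0.303385 kW

0.303385 kW


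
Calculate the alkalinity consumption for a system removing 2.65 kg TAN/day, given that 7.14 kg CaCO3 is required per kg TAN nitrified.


Alkalinity factor: 7.14 kg CaCO3 consumed per kg TAN nitrified
alk = 2.65 kg TAN * 7.14 = 18.921 kg CaCO3/day

18.921 kg CaCO3/day


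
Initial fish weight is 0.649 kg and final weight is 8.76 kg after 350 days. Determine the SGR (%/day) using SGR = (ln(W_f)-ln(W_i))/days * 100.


ln(W_f) = ln(8.76) = 2.1701959
ln(W_i) = ln(0.649) = -0.43232256
ln(W_f) - ln(W_i) = 2.1701959 - -0.43232256 = 2.6025185
SGR = 2.6025185 / 350 * 100 = 0.743577 %/day

0.743577 %/day


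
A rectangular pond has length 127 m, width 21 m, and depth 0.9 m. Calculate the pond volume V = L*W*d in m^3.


Base area = L * W = 127 * 21 = 2667 m^2
Volume = area * depth = 2667 * 0.9 = 2400.3 m^3

2400.3 m^3


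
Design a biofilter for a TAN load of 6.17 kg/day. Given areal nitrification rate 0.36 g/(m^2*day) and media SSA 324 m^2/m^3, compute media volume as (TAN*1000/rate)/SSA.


A = 6.17*1000 / 0.36 = 17138.889 m^2
V = 17138.889 / 324 = 52.8978

52.8978 m^3


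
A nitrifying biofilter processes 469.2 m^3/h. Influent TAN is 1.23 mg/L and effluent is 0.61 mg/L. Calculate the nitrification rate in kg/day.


Concentration drop: TAN_in - TAN_out = 1.23 - 0.61 = 0.62 mg/L
Hourly TAN removed = Q * dTAN = 469.2 m^3/h * 0.62 mg/L = 290.904 g/h  (m^3/h * mg/L = g/h)
Daily TAN removed = 290.904 * 24 = 6981.696 g/day
Convert to kg/day: 6981.696 / 1000 = 6.981696 kg/day

6.981696 kg/day


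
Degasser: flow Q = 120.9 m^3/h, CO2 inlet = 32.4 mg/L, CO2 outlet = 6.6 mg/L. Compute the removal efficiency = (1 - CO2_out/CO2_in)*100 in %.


CO2_out / CO2_in = 6.6 / 32.4 = 0.2037037
Fraction remaining = 0.2037037
efficiency = (1 - 0.2037037) * 100 = 79.6296 %

79.6296 %


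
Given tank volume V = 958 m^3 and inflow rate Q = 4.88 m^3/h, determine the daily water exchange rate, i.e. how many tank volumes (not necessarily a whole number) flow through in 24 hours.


Daily flow volume = 4.88 m^3/h * 24 h = 117.12 m^3/day
Exchanges = daily flow / tank volume = 117.12 / 958 = 0.122255 exchanges/day

0.122255 exchanges/day


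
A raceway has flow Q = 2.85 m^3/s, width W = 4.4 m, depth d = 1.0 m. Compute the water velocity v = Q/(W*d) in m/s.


Cross-sectional area = W * d = 4.4 * 1.0 = 4.4 m^2
Velocity = Q / A = 2.85 / 4.4 = 0.647727 m/s

0.647727 m/s


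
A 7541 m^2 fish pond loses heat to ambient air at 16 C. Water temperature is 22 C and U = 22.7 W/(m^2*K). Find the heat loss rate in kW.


Temperature difference dT = 22 - 16 = 6 K
Heat loss (W) = U * A * dT = 22.7 * 7541 * 6 = 1027084.2 W
Convert to kW: 1027084.2 / 1000 = 1027.0842 kW

1027.0842 kW


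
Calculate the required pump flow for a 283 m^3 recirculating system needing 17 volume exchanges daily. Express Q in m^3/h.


Daily recirculation volume = 283 m^3 * 17 = 4811 m^3/day
Flow rate Q = daily volume / 24 h = 4811 / 24 = 200.458 m^3/h

200.458 m^3/h


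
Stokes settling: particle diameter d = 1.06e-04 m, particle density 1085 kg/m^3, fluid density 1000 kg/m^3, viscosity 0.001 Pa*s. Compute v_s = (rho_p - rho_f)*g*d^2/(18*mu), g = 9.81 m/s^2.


Density difference: rho_p - rho_f = 1085 - 1000 = 85 kg/m^3
d^2 = (1.06e-04)^2 = 1.1236e-08 m^2
Numerator = (rho_p - rho_f) * g * d^2 = 85 * 9.81 * 1.1236e-08 = 9.3691386e-06
Denominator = 18 * mu = 18 * 0.001 = 0.018
v_s = 9.3691386e-06 / 0.018 = 5.20508e-04 m/s
Check: Re = rho_f * v_s * d / mu = 1000 * 5.20508e-04 * 1.06e-04 / 0.001 = 0.0552 < 1, so Stokes' law applies.

5.20508e-04 m/s


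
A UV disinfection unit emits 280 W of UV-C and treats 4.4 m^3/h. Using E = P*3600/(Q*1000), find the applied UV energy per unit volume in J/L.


Energy delivered per hour = 280 W * 3600 s = 1008000 J/h
Volume treated per hour = 4.4 m^3/h * 1000 = 4400 L/h
dose = 1008000 / 4400 = 229.091 J/L

229.091 J/L


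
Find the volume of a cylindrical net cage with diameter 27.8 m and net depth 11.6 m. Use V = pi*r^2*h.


r = d/2 = 27.8/2 = 13.9 m
Base area = pi*r^2 = pi*13.9^2 = 606.98712 m^2
Volume = 606.98712 * 11.6 = 7041.05 m^3

7041.05 m^3


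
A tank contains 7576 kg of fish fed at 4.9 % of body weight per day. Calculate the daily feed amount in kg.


Feeding rate fraction = 4.9% / 100 = 0.049
Daily feed = 7576 kg * 0.049 = 371.224 kg/day

371.224 kg/day


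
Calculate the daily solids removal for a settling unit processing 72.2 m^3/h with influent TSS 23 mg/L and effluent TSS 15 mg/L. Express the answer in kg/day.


Concentration drop: TSS_in - TSS_out = 23 - 15 = 8 mg/L
Hourly solids removed = Q * dTSS = 72.2 m^3/h * 8 mg/L = 577.6 g/h  (m^3/h * mg/L = g/h)
Daily solids removed = 577.6 * 24 = 13862.4 g/day
Convert g to kg: 13862.4 / 1000 = 13.8624 kg/day

13.8624 kg/day


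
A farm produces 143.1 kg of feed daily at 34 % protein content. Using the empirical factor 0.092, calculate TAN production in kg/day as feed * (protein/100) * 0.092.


Protein in feed = 143.1 * 34/100 = 48.654 kg/day
TAN = protein * 0.092 = 48.654 * 0.092 = 4.476168 kg/day

4.476168 kg/day


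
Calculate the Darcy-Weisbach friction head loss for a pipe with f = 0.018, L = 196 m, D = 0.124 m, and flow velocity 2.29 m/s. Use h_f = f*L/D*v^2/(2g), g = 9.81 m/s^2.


v^2 = 2.29^2 = 5.2441 m^2/s^2
L/D = 196/0.124 = 1580.6452
h_f = f*(L/D)*v^2/(2g) = 0.018 * 1580.6452 * 5.2441 / 19.62 = 7.60464 m

7.60464 m


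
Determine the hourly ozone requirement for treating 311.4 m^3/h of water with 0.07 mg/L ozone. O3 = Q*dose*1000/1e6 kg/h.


O3 demand (mg/h) = Q * dose * 1000 = 311.4 * 0.07 * 1000 = 21798 mg/h
Convert mg to kg: 21798 / 1e6 = 0.021798 kg/h

0.021798 kg/h


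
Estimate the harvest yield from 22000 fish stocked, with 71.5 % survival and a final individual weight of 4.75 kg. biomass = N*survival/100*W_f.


Survivors = 22000 * 71.5/100 = 15730 fish
Harvest biomass = survivors * W_f = 15730 * 4.75 = 74717.5 kg

74717.5 kg


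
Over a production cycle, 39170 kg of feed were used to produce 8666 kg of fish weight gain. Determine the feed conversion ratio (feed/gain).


FCR = feed consumed / weight gained
FCR = 39170 kg / 8666 kg = 4.51996

4.51996


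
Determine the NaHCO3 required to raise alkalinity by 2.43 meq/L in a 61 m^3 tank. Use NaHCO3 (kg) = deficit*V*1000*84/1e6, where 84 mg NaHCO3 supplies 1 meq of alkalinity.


Tank volume in L = 61 m^3 * 1000 = 61000 L
Total meq required = 2.43 meq/L * 61000 L = 148230 meq
NaHCO3 mass = 148230 meq * 84 mg/meq / 1e6 = 12.4513 kg

12.4513 kg


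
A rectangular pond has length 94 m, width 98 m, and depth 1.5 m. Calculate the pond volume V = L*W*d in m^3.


Base area = L * W = 94 * 98 = 9212 m^2
Volume = area * depth = 9212 * 1.5 = 13818 m^3

13818 m^3


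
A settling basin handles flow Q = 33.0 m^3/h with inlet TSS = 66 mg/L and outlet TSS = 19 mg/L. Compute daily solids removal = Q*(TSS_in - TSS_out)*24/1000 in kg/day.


Concentration drop: TSS_in - TSS_out = 66 - 19 = 47 mg/L
Hourly solids removed = Q * dTSS = 33.0 m^3/h * 47 mg/L = 1551 g/h  (m^3/h * mg/L = g/h)
Daily solids removed = 1551 * 24 = 37224 g/day
Convert g to kg: 37224 / 1000 = 37.224 kg/day

37.224 kg/day


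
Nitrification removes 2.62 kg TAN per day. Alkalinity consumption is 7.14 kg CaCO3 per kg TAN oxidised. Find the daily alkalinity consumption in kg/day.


Alkalinity factor: 7.14 kg CaCO3 consumed per kg TAN nitrified
alk = 2.62 kg TAN * 7.14 = 18.7068 kg CaCO3/day

18.7068 kg CaCO3/day


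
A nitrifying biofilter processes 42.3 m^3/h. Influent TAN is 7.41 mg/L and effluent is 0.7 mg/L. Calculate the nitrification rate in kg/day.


Concentration drop: TAN_in - TAN_out = 7.41 - 0.7 = 6.71 mg/L
Hourly TAN removed = Q * dTAN = 42.3 m^3/h * 6.71 mg/L = 283.833 g/h  (m^3/h * mg/L = g/h)
Daily TAN removed = 283.833 * 24 = 6811.992 g/day
Convert to kg/day: 6811.992 / 1000 = 6.811992 kg/day

6.811992 kg/day


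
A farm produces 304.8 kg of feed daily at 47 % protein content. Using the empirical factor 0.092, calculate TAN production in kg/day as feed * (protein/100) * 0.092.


Protein in feed = 304.8 * 47/100 = 143.256 kg/day
TAN = protein * 0.092 = 143.256 * 0.092 = 13.179552 kg/day

13.179552 kg/day


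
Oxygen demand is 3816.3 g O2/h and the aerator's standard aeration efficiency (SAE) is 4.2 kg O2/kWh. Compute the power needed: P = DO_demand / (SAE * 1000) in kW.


SAE in g O2/kWh = 4.2 * 1000 = 4200 g/kWh
P = DO_demand / SAE_g = 3816.3 / 4200 = 0.908643 kW

0.908643 kW


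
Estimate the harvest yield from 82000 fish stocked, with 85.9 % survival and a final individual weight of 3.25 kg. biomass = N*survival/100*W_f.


Survivors = 82000 * 85.9/100 = 70438 fish
Harvest biomass = survivors * W_f = 70438 * 3.25 = 228923.5 kg

228923.5 kg


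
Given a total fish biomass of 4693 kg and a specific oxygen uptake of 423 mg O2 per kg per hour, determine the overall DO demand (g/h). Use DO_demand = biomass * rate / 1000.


Total O2 consumption (mg/h) = 4693 kg * 423 mg/(kg*h) = 1985139 mg/h
Convert to g/h: 1985139 / 1000 = 1985.139 g/h

1985.139 g/h


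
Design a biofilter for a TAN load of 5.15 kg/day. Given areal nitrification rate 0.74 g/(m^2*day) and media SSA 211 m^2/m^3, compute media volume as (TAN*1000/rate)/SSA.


A = 5.15*1000 / 0.74 = 6959.4595 m^2
V = 6959.4595 / 211 = 32.9832

32.9832 m^3


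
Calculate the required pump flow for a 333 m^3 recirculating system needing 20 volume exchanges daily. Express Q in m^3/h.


Daily recirculation volume = 333 m^3 * 20 = 6660 m^3/day
Flow rate Q = daily volume / 24 h = 6660 / 24 = 277.5 m^3/h

277.5 m^3/h


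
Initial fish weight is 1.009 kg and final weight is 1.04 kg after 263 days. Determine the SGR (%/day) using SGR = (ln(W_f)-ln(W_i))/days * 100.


ln(W_f) = ln(1.04) = 0.039220713
ln(W_i) = ln(1.009) = 0.0089597414
ln(W_f) - ln(W_i) = 0.039220713 - 0.0089597414 = 0.030260972
SGR = 0.030260972 / 263 * 100 = 0.0115061 %/day

0.0115061 %/day


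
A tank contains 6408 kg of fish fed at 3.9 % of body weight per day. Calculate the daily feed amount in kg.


Feeding rate fraction = 3.9% / 100 = 0.039
Daily feed = 6408 kg * 0.039 = 249.912 kg/day

249.912 kg/day


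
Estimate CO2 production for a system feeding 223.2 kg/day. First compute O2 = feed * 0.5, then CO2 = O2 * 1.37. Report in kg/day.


O2 = 223.2 * 0.5 = 111.6
CO2 = 111.6 * 1.37 = 152.892

152.892 kg/day


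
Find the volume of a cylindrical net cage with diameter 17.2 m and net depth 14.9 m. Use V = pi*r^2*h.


r = d/2 = 17.2/2 = 8.6 m
Base area = pi*r^2 = pi*8.6^2 = 232.35219 m^2
Volume = 232.35219 * 14.9 = 3462.05 m^3

3462.05 m^3


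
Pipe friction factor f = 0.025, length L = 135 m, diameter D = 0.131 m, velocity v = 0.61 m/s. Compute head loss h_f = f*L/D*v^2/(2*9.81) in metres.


v^2 = 0.61^2 = 0.3721 m^2/s^2
L/D = 135/0.131 = 1030.5344
h_f = f*(L/D)*v^2/(2g) = 0.025 * 1030.5344 * 0.3721 / 19.62 = 0.488611 m

0.488611 m


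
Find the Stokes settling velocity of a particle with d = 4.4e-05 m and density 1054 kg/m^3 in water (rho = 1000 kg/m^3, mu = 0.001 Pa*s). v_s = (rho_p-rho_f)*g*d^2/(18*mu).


Density difference: rho_p - rho_f = 1054 - 1000 = 54 kg/m^3
d^2 = (4.4e-05)^2 = 1.936e-09 m^2
Numerator = (rho_p - rho_f) * g * d^2 = 54 * 9.81 * 1.936e-09 = 1.0255766e-06
Denominator = 18 * mu = 18 * 0.001 = 0.018
v_s = 1.0255766e-06 / 0.018 = 5.69765e-05 m/s
Check: Re = rho_f * v_s * d / mu = 1000 * 5.69765e-05 * 4.4e-05 / 0.001 = 0.00251 < 1, so Stokes' law applies.

5.69765e-05 m/s


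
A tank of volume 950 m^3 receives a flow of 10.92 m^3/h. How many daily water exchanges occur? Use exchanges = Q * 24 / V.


Daily flow volume = 10.92 m^3/h * 24 h = 262.08 m^3/day
Exchanges = daily flow / tank volume = 262.08 / 950 = 0.275874 exchanges/day

0.275874 exchanges/day


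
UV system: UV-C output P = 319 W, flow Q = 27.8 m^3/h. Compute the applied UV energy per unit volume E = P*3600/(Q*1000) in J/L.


Energy delivered per hour = 319 W * 3600 s = 1148400 J/h
Volume treated per hour = 27.8 m^3/h * 1000 = 27800 L/h
dose = 1148400 / 27800 = 41.3094 J/L

41.3094 J/L


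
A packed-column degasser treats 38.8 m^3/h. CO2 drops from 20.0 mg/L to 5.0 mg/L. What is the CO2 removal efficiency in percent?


CO2_out / CO2_in = 5.0 / 20.0 = 0.25
Fraction remaining = 0.25
efficiency = (1 - 0.25) * 100 = 75 %

75 %


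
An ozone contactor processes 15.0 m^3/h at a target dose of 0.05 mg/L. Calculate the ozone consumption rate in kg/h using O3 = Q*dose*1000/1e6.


O3 demand (mg/h) = Q * dose * 1000 = 15.0 * 0.05 * 1000 = 750 mg/h
Convert mg to kg: 750 / 1e6 = 7.5e-04 kg/h

7.5e-04 kg/h


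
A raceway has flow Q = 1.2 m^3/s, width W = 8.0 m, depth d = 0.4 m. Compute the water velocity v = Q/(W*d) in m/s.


Cross-sectional area = W * d = 8.0 * 0.4 = 3.2 m^2
Velocity = Q / A = 1.2 / 3.2 = 0.375 m/s

0.375 m/s


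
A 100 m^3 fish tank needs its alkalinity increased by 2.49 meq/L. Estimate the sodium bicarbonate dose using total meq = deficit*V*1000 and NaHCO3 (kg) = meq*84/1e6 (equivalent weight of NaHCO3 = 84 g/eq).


Tank volume in L = 100 m^3 * 1000 = 100000 L
Total meq required = 2.49 meq/L * 100000 L = 249000 meq
NaHCO3 mass = 249000 meq * 84 mg/meq / 1e6 = 20.916 kg

20.916 kg


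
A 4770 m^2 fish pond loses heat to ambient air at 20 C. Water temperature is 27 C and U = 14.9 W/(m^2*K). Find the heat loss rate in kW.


Temperature difference dT = 27 - 20 = 7 K
Heat loss (W) = U * A * dT = 14.9 * 4770 * 7 = 497511 W
Convert to kW: 497511 / 1000 = 497.511 kW

497.511 kW


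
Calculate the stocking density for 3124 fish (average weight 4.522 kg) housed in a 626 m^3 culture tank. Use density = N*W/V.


Total biomass = 3124 fish * 4.522 kg = 14126.728 kg
Density = total biomass / volume = 14126.728 / 626 = 22.5667 kg/m^3

22.5667 kg/m^3


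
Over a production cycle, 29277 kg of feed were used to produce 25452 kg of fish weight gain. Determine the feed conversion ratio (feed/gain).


FCR = feed consumed / weight gained
FCR = 29277 kg / 25452 kg = 1.15028

1.15028


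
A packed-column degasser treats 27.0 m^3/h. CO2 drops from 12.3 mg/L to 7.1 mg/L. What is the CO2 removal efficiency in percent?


CO2_out / CO2_in = 7.1 / 12.3 = 0.57723577
Fraction remaining = 0.57723577
efficiency = (1 - 0.57723577) * 100 = 42.2764 %

42.2764 %


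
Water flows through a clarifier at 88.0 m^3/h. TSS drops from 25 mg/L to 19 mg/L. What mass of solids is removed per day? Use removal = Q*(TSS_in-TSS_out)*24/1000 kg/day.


Concentration drop: TSS_in - TSS_out = 25 - 19 = 6 mg/L
Hourly solids removed = Q * dTSS = 88.0 m^3/h * 6 mg/L = 528 g/h  (m^3/h * mg/L = g/h)
Daily solids removed = 528 * 24 = 12672 g/day
Convert g to kg: 12672 / 1000 = 12.672 kg/day

12.672 kg/day


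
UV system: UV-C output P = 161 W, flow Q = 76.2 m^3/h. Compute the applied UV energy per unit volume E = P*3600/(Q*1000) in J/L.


Energy delivered per hour = 161 W * 3600 s = 579600 J/h
Volume treated per hour = 76.2 m^3/h * 1000 = 76200 L/h
dose = 579600 / 76200 = 7.6063 J/L

7.6063 J/L


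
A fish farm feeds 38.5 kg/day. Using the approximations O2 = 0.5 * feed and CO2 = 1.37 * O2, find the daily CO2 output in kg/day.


O2 = 38.5 * 0.5 = 19.25
CO2 = 19.25 * 1.37 = 26.3725

26.3725 kg/day


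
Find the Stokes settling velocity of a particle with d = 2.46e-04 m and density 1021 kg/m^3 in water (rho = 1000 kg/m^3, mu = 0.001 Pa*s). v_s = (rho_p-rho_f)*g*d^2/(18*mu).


Density difference: rho_p - rho_f = 1021 - 1000 = 21 kg/m^3
d^2 = (2.46e-04)^2 = 6.0516e-08 m^2
Numerator = (rho_p - rho_f) * g * d^2 = 21 * 9.81 * 6.0516e-08 = 1.2466901e-05
Denominator = 18 * mu = 18 * 0.001 = 0.018
v_s = 1.2466901e-05 / 0.018 = 6.92606e-04 m/s
Check: Re = rho_f * v_s * d / mu = 1000 * 6.92606e-04 * 2.46e-04 / 0.001 = 0.17 < 1, so Stokes' law applies.

6.92606e-04 m/s


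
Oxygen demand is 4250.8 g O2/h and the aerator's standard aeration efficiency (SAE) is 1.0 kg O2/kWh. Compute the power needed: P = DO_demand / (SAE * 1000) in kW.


SAE in g O2/kWh = 1.0 * 1000 = 1000 g/kWh
P = DO_demand / SAE_g = 4250.8 / 1000 = 4.2508 kW

4.2508 kW


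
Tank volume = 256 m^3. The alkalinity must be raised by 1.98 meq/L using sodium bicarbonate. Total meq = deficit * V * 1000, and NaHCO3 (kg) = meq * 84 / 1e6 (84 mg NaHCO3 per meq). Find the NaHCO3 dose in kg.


Tank volume in L = 256 m^3 * 1000 = 256000 L
Total meq required = 1.98 meq/L * 256000 L = 506880 meq
NaHCO3 mass = 506880 meq * 84 mg/meq / 1e6 = 42.5779 kg

42.5779 kg


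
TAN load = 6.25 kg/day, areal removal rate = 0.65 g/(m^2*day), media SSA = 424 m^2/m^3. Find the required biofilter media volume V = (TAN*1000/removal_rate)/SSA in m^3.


A = 6.25*1000 / 0.65 = 9615.3846 m^2
V = 9615.3846 / 424 = 22.6778

22.6778 m^3


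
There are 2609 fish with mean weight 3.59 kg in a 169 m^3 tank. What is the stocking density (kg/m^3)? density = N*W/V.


Total biomass = 2609 fish * 3.59 kg = 9366.31 kg
Density = total biomass / volume = 9366.31 / 169 = 55.422 kg/m^3

55.422 kg/m^3


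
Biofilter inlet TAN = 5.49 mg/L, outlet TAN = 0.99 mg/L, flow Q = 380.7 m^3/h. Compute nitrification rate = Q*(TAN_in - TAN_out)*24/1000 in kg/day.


Concentration drop: TAN_in - TAN_out = 5.49 - 0.99 = 4.5 mg/L
Hourly TAN removed = Q * dTAN = 380.7 m^3/h * 4.5 mg/L = 1713.15 g/h  (m^3/h * mg/L = g/h)
Daily TAN removed = 1713.15 * 24 = 41115.6 g/day
Convert to kg/day: 41115.6 / 1000 = 41.1156 kg/day

41.1156 kg/day


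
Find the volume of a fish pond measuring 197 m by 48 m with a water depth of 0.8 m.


Base area = L * W = 197 * 48 = 9456 m^2
Volume = area * depth = 9456 * 0.8 = 7564.8 m^3

7564.8 m^3


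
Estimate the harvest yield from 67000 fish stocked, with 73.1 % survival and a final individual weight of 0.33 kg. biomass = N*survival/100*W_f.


Survivors = 67000 * 73.1/100 = 48977 fish
Harvest biomass = survivors * W_f = 48977 * 0.33 = 16162.41 kg

16162.41 kg


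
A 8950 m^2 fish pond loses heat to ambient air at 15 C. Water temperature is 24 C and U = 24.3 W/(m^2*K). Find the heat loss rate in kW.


Temperature difference dT = 24 - 15 = 9 K
Heat loss (W) = U * A * dT = 24.3 * 8950 * 9 = 1957365 W
Convert to kW: 1957365 / 1000 = 1957.365 kW

1957.365 kW


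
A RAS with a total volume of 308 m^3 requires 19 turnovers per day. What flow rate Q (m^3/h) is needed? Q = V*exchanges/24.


Daily recirculation volume = 308 m^3 * 19 = 5852 m^3/day
Flow rate Q = daily volume / 24 h = 5852 / 24 = 243.833 m^3/h

243.833 m^3/h


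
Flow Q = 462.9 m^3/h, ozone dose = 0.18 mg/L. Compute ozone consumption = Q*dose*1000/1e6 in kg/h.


O3 demand (mg/h) = Q * dose * 1000 = 462.9 * 0.18 * 1000 = 83322 mg/h
Convert mg to kg: 83322 / 1e6 = 0.083322 kg/h

0.083322 kg/h


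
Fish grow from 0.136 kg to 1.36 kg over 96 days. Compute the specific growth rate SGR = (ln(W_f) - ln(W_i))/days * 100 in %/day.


ln(W_f) = ln(1.36) = 0.3074847
ln(W_i) = ln(0.136) = -1.9951004
ln(W_f) - ln(W_i) = 0.3074847 - -1.9951004 = 2.3025851
SGR = 2.3025851 / 96 * 100 = 2.39853 %/day

2.39853 %/day


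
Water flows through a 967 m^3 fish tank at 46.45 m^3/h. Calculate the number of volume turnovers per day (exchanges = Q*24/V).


Daily flow volume = 46.45 m^3/h * 24 h = 1114.8 m^3/day
Exchanges = daily flow / tank volume = 1114.8 / 967 = 1.15284 exchanges/day

1.15284 exchanges/day


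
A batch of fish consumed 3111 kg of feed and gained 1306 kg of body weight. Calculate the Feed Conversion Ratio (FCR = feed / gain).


FCR = feed consumed / weight gained
FCR = 3111 kg / 1306 kg = 2.38208

2.38208


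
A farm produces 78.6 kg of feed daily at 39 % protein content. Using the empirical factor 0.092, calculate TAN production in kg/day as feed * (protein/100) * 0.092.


Protein in feed = 78.6 * 39/100 = 30.654 kg/day
TAN = protein * 0.092 = 30.654 * 0.092 = 2.820168 kg/day

2.820168 kg/day


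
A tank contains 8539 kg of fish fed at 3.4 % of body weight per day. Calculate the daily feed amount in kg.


Feeding rate fraction = 3.4% / 100 = 0.034
Daily feed = 8539 kg * 0.034 = 290.326 kg/day

290.326 kg/day


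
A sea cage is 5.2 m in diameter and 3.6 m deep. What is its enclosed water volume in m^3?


r = d/2 = 5.2/2 = 2.6 m
Base area = pi*r^2 = pi*2.6^2 = 21.237166 m^2
Volume = 21.237166 * 3.6 = 76.4538 m^3

76.4538 m^3


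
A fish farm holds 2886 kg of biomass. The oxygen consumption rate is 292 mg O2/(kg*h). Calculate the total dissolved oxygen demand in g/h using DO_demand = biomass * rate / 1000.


Total O2 consumption (mg/h) = 2886 kg * 292 mg/(kg*h) = 842712 mg/h
Convert to g/h: 842712 / 1000 = 842.712 g/h

842.712 g/h


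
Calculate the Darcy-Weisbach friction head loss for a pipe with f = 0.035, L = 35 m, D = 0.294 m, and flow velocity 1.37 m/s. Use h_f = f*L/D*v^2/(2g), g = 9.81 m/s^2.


v^2 = 1.37^2 = 1.8769 m^2/s^2
L/D = 35/0.294 = 119.04762
h_f = f*(L/D)*v^2/(2g) = 0.035 * 119.04762 * 1.8769 / 19.62 = 0.398594 m

0.398594 m


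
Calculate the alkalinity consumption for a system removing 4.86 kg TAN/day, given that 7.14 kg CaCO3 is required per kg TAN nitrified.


Alkalinity factor: 7.14 kg CaCO3 consumed per kg TAN nitrified
alk = 4.86 kg TAN * 7.14 = 34.7004 kg CaCO3/day

34.7004 kg CaCO3/day


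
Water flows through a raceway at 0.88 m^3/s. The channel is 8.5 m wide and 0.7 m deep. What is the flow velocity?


Cross-sectional area = W * d = 8.5 * 0.7 = 5.95 m^2
Velocity = Q / A = 0.88 / 5.95 = 0.147899 m/s

0.147899 m/s


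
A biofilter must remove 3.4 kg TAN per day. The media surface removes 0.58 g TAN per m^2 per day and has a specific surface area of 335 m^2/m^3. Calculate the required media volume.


A = 3.4*1000 / 0.58 = 5862.069 m^2
V = 5862.069 / 335 = 17.4987

17.4987 m^3


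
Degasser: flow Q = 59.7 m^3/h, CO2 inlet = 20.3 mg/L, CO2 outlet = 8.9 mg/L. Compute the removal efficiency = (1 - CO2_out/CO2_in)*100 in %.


CO2_out / CO2_in = 8.9 / 20.3 = 0.43842365
Fraction remaining = 0.43842365
efficiency = (1 - 0.43842365) * 100 = 56.1576 %

56.1576 %


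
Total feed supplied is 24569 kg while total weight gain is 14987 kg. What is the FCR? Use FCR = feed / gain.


FCR = feed consumed / weight gained
FCR = 24569 kg / 14987 kg = 1.63935

1.63935


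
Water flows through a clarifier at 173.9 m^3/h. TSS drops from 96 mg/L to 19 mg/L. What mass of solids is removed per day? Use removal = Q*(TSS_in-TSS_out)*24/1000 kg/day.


Concentration drop: TSS_in - TSS_out = 96 - 19 = 77 mg/L
Hourly solids removed = Q * dTSS = 173.9 m^3/h * 77 mg/L = 13390.3 g/h  (m^3/h * mg/L = g/h)
Daily solids removed = 13390.3 * 24 = 321367.2 g/day
Convert g to kg: 321367.2 / 1000 = 321.3672 kg/day

321.3672 kg/day


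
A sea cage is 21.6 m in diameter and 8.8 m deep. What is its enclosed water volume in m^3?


r = d/2 = 21.6/2 = 10.8 m
Base area = pi*r^2 = pi*10.8^2 = 366.43537 m^2
Volume = 366.43537 * 8.8 = 3224.63 m^3

3224.63 m^3


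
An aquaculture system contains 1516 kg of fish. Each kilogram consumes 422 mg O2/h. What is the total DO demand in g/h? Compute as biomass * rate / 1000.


Total O2 consumption (mg/h) = 1516 kg * 422 mg/(kg*h) = 639752 mg/h
Convert to g/h: 639752 / 1000 = 639.752 g/h

639.752 g/h


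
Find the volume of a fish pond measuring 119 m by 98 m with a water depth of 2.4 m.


Base area = L * W = 119 * 98 = 11662 m^2
Volume = area * depth = 11662 * 2.4 = 27988.8 m^3

27988.8 m^3


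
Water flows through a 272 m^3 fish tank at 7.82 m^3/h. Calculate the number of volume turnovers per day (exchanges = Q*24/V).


Daily flow volume = 7.82 m^3/h * 24 h = 187.68 m^3/day
Exchanges = daily flow / tank volume = 187.68 / 272 = 0.69 exchanges/day

0.69 exchanges/day


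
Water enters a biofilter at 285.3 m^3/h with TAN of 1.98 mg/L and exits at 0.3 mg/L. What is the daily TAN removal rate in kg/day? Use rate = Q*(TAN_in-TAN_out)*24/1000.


Concentration drop: TAN_in - TAN_out = 1.98 - 0.3 = 1.68 mg/L
Hourly TAN removed = Q * dTAN = 285.3 m^3/h * 1.68 mg/L = 479.304 g/h  (m^3/h * mg/L = g/h)
Daily TAN removed = 479.304 * 24 = 11503.296 g/day
Convert to kg/day: 11503.296 / 1000 = 11.503296 kg/day

11.503296 kg/day


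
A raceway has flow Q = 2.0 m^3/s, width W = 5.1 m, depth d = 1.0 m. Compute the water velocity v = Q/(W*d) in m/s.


Cross-sectional area = W * d = 5.1 * 1.0 = 5.1 m^2
Velocity = Q / A = 2.0 / 5.1 = 0.392157 m/s

0.392157 m/s


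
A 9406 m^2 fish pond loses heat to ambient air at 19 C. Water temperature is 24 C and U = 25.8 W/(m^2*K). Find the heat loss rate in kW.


Temperature difference dT = 24 - 19 = 5 K
Heat loss (W) = U * A * dT = 25.8 * 9406 * 5 = 1213374 W
Convert to kW: 1213374 / 1000 = 1213.374 kW

1213.374 kW


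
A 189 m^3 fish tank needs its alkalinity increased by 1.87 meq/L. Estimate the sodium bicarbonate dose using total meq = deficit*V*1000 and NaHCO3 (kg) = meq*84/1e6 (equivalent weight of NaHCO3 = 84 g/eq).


Tank volume in L = 189 m^3 * 1000 = 189000 L
Total meq required = 1.87 meq/L * 189000 L = 353430 meq
NaHCO3 mass = 353430 meq * 84 mg/meq / 1e6 = 29.6881 kg

29.6881 kg


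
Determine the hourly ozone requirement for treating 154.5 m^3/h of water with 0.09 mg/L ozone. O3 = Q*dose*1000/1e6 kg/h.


O3 demand (mg/h) = Q * dose * 1000 = 154.5 * 0.09 * 1000 = 13905 mg/h
Convert mg to kg: 13905 / 1e6 = 0.013905 kg/h

0.013905 kg/h


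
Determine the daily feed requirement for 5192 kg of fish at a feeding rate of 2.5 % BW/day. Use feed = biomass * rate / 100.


Feeding rate fraction = 2.5% / 100 = 0.025
Daily feed = 5192 kg * 0.025 = 129.8 kg/day

129.8 kg/day


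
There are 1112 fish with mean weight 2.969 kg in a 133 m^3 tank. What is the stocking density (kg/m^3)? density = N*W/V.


Total biomass = 1112 fish * 2.969 kg = 3301.528 kg
Density = total biomass / volume = 3301.528 / 133 = 24.8235 kg/m^3

24.8235 kg/m^3


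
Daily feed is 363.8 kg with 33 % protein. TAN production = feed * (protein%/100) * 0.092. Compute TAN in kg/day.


Protein in feed = 363.8 * 33/100 = 120.054 kg/day
TAN = protein * 0.092 = 120.054 * 0.092 = 11.044968 kg/day

11.044968 kg/day


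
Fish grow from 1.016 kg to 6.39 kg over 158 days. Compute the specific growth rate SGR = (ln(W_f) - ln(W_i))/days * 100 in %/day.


ln(W_f) = ln(6.39) = 1.8547343
ln(W_i) = ln(1.016) = 0.015873349
ln(W_f) - ln(W_i) = 1.8547343 - 0.015873349 = 1.838861
SGR = 1.838861 / 158 * 100 = 1.16384 %/day

1.16384 %/day


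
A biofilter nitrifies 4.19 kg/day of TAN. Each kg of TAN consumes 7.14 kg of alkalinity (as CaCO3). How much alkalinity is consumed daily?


Alkalinity factor: 7.14 kg CaCO3 consumed per kg TAN nitrified
alk = 4.19 kg TAN * 7.14 = 29.9166 kg CaCO3/day

29.9166 kg CaCO3/day


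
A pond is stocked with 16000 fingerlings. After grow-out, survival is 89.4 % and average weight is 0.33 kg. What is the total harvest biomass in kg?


Survivors = 16000 * 89.4/100 = 14304 fish
Harvest biomass = survivors * W_f = 14304 * 0.33 = 4720.32 kg

4720.32 kg


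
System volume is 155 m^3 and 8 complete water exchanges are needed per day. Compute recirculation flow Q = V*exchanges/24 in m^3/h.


Daily recirculation volume = 155 m^3 * 8 = 1240 m^3/day
Flow rate Q = daily volume / 24 h = 1240 / 24 = 51.6667 m^3/h

51.6667 m^3/h


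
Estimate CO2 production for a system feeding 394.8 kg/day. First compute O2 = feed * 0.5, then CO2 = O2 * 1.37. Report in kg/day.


O2 = 394.8 * 0.5 = 197.4
CO2 = 197.4 * 1.37 = 270.438

270.438 kg/day


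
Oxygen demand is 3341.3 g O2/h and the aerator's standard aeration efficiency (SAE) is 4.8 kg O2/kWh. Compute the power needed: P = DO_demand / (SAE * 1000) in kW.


SAE in g O2/kWh = 4.8 * 1000 = 4800 g/kWh
P = DO_demand / SAE_g = 3341.3 / 4800 = 0.696104 kW

0.696104 kW


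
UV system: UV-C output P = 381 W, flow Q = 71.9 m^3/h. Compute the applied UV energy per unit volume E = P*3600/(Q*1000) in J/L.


Energy delivered per hour = 381 W * 3600 s = 1371600 J/h
Volume treated per hour = 71.9 m^3/h * 1000 = 71900 L/h
dose = 1371600 / 71900 = 19.0765 J/L

19.0765 J/L


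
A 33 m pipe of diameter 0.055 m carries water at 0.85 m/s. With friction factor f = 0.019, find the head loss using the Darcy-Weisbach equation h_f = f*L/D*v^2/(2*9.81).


v^2 = 0.85^2 = 0.7225 m^2/s^2
L/D = 33/0.055 = 600
h_f = f*(L/D)*v^2/(2g) = 0.019 * 600 * 0.7225 / 19.62 = 0.419801 m

0.419801 m


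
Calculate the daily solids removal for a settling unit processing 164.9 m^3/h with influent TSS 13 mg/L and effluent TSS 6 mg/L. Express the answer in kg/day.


Concentration drop: TSS_in - TSS_out = 13 - 6 = 7 mg/L
Hourly solids removed = Q * dTSS = 164.9 m^3/h * 7 mg/L = 1154.3 g/h  (m^3/h * mg/L = g/h)
Daily solids removed = 1154.3 * 24 = 27703.2 g/day
Convert g to kg: 27703.2 / 1000 = 27.7032 kg/day

27.7032 kg/day


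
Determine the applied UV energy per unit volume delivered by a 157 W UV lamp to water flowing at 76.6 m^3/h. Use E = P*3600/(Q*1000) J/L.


Energy delivered per hour = 157 W * 3600 s = 565200 J/h
Volume treated per hour = 76.6 m^3/h * 1000 = 76600 L/h
dose = 565200 / 76600 = 7.37859 J/L

7.37859 J/L


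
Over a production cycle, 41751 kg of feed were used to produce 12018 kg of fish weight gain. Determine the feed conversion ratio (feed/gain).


FCR = feed consumed / weight gained
FCR = 41751 kg / 12018 kg = 3.47404

3.47404


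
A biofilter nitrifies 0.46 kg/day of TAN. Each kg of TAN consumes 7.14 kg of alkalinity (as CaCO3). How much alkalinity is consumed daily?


Alkalinity factor: 7.14 kg CaCO3 consumed per kg TAN nitrified
alk = 0.46 kg TAN * 7.14 = 3.2844 kg CaCO3/day

3.2844 kg CaCO3/day


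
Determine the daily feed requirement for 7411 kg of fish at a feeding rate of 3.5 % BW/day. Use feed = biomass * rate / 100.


Feeding rate fraction = 3.5% / 100 = 0.035
Daily feed = 7411 kg * 0.035 = 259.385 kg/day

259.385 kg/day


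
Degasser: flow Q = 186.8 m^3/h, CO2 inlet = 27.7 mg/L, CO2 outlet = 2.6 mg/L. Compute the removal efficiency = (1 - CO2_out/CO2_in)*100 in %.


CO2_out / CO2_in = 2.6 / 27.7 = 0.093862816
Fraction remaining = 0.093862816
efficiency = (1 - 0.093862816) * 100 = 90.6137 %

90.6137 %


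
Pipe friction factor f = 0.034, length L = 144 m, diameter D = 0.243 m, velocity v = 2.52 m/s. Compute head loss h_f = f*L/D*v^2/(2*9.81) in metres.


v^2 = 2.52^2 = 6.3504 m^2/s^2
L/D = 144/0.243 = 592.59259
h_f = f*(L/D)*v^2/(2g) = 0.034 * 592.59259 * 6.3504 / 19.62 = 6.52135 m

6.52135 m


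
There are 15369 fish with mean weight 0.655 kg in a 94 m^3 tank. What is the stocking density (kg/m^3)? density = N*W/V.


Total biomass = 15369 fish * 0.655 kg = 10066.695 kg
Density = total biomass / volume = 10066.695 / 94 = 107.093 kg/m^3

107.093 kg/m^3


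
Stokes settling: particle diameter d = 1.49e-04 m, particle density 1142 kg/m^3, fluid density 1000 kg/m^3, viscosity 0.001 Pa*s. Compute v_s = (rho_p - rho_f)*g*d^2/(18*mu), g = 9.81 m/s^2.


Density difference: rho_p - rho_f = 1142 - 1000 = 142 kg/m^3
d^2 = (1.49e-04)^2 = 2.2201e-08 m^2
Numerator = (rho_p - rho_f) * g * d^2 = 142 * 9.81 * 2.2201e-08 = 3.0926437e-05
Denominator = 18 * mu = 18 * 0.001 = 0.018
v_s = 3.0926437e-05 / 0.018 = 0.00171814 m/s
Check: Re = rho_f * v_s * d / mu = 1000 * 0.00171814 * 1.49e-04 / 0.001 = 0.256 < 1, so Stokes' law applies.

0.00171814 m/s
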